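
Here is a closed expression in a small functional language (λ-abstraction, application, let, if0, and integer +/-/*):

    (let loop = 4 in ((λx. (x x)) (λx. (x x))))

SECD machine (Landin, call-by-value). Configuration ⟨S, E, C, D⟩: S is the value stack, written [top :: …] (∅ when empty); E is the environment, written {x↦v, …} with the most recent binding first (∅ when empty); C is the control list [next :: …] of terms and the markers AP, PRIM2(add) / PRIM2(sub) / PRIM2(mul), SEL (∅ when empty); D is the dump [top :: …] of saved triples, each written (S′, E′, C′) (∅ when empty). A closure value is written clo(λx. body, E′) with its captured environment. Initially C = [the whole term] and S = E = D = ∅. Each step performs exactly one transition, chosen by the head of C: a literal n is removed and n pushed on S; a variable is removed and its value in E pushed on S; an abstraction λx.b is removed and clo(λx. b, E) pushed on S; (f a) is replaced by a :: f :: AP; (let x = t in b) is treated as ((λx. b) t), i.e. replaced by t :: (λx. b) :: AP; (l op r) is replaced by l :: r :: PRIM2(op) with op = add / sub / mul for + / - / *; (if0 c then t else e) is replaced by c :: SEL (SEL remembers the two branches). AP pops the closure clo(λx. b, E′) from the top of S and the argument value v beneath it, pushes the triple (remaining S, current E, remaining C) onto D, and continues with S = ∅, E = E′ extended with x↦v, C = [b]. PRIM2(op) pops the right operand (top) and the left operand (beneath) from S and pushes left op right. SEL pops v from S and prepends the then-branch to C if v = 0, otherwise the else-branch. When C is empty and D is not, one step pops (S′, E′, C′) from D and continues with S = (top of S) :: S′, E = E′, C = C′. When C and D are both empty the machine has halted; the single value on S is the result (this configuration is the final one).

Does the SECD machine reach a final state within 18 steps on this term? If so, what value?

0. <S=∅, E=∅, C=[(let loop = 4 in ((λx. (x x)) (λx. (x x))))], D=∅>
1. <S=∅, E=∅, C=[4 :: (λloop. ((λx. (x x)) (λx. (x x)))) :: AP], D=∅>
2. <S=[4], E=∅, C=[(λloop. ((λx. (x x)) (λx. (x x)))) :: AP], D=∅>
3. <S=[clo(λloop. ((λx. (x x)) (λx. (x x))), ∅) :: 4], E=∅, C=[AP], D=∅>
4. <S=∅, E={loop↦4}, C=[((λx. (x x)) (λx. (x x)))], D=[(∅, ∅, ∅)]>
5. <S=∅, E={loop↦4}, C=[(λx. (x x)) :: (λx. (x x)) :: AP], D=[(∅, ∅, ∅)]>
6. <S=[clo(λx. (x x), {loop↦4})], E={loop↦4}, C=[(λx. (x x)) :: AP], D=[(∅, ∅, ∅)]>
7. <S=[clo(λx. (x x), {loop↦4}) :: clo(λx. (x x), {loop↦4})], E={loop↦4}, C=[AP], D=[(∅, ∅, ∅)]>
8. <S=∅, E={x↦clo(λx. (x x), {loop↦4}), loop↦4}, C=[(x x)], D=[(∅, {loop↦4}, ∅) :: (∅, ∅, ∅)]>
9. <S=∅, E={x↦clo(λx. (x x), {loop↦4}), loop↦4}, C=[x :: x :: AP], D=[(∅, {loop↦4}, ∅) :: (∅, ∅, ∅)]>
10. <S=[clo(λx. (x x), {loop↦4})], E={x↦clo(λx. (x x), {loop↦4}), loop↦4}, C=[x :: AP], D=[(∅, {loop↦4}, ∅) :: (∅, ∅, ∅)]>
11. <S=[clo(λx. (x x), {loop↦4}) :: clo(λx. (x x), {loop↦4})], E={x↦clo(λx. (x x), {loop↦4}), loop↦4}, C=[AP], D=[(∅, {loop↦4}, ∅) :: (∅, ∅, ∅)]>
12. <S=∅, E={x↦clo(λx. (x x), {loop↦4}), loop↦4}, C=[(x x)], D=[(∅, {x↦clo(λx. (x x), {loop↦4}), loop↦4}, ∅) :: (∅, {loop↦4}, ∅) :: (∅, ∅, ∅)]>
13. <S=∅, E={x↦clo(λx. (x x), {loop↦4}), loop↦4}, C=[x :: x :: AP], D=[(∅, {x↦clo(λx. (x x), {loop↦4}), loop↦4}, ∅) :: (∅, {loop↦4}, ∅) :: (∅, ∅, ∅)]>
14. <S=[clo(λx. (x x), {loop↦4})], E={x↦clo(λx. (x x), {loop↦4}), loop↦4}, C=[x :: AP], D=[(∅, {x↦clo(λx. (x x), {loop↦4}), loop↦4}, ∅) :: (∅, {loop↦4}, ∅) :: (∅, ∅, ∅)]>
15. <S=[clo(λx. (x x), {loop↦4}) :: clo(λx. (x x), {loop↦4})], E={x↦clo(λx. (x x), {loop↦4}), loop↦4}, C=[AP], D=[(∅, {x↦clo(λx. (x x), {loop↦4}), loop↦4}, ∅) :: (∅, {loop↦4}, ∅) :: (∅, ∅, ∅)]>
16. <S=∅, E={x↦clo(λx. (x x), {loop↦4}), loop↦4}, C=[(x x)], D=[(∅, {x↦clo(λx. (x x), {loop↦4}), loop↦4}, ∅) :: (∅, {x↦clo(λx. (x x), {loop↦4}), loop↦4}, ∅) :: (∅, {loop↦4}, ∅) :: (∅, ∅, ∅)]>
17. <S=∅, E={x↦clo(λx. (x x), {loop↦4}), loop↦4}, C=[x :: x :: AP], D=[(∅, {x↦clo(λx. (x x), {loop↦4}), loop↦4}, ∅) :: (∅, {x↦clo(λx. (x x), {loop↦4}), loop↦4}, ∅) :: (∅, {loop↦4}, ∅) :: (∅, ∅, ∅)]>
18. <S=[clo(λx. (x x), {loop↦4})], E={x↦clo(λx. (x x), {loop↦4}), loop↦4}, C=[x :: AP], D=[(∅, {x↦clo(λx. (x x), {loop↦4}), loop↦4}, ∅) :: (∅, {x↦clo(λx. (x x), {loop↦4}), loop↦4}, ∅) :: (∅, {loop↦4}, ∅) :: (∅, ∅, ∅)]>
→ 18 transitions taken and the configuration is still not final: no result within 18 steps

Answer: DIVERGES (no final state within 18 steps)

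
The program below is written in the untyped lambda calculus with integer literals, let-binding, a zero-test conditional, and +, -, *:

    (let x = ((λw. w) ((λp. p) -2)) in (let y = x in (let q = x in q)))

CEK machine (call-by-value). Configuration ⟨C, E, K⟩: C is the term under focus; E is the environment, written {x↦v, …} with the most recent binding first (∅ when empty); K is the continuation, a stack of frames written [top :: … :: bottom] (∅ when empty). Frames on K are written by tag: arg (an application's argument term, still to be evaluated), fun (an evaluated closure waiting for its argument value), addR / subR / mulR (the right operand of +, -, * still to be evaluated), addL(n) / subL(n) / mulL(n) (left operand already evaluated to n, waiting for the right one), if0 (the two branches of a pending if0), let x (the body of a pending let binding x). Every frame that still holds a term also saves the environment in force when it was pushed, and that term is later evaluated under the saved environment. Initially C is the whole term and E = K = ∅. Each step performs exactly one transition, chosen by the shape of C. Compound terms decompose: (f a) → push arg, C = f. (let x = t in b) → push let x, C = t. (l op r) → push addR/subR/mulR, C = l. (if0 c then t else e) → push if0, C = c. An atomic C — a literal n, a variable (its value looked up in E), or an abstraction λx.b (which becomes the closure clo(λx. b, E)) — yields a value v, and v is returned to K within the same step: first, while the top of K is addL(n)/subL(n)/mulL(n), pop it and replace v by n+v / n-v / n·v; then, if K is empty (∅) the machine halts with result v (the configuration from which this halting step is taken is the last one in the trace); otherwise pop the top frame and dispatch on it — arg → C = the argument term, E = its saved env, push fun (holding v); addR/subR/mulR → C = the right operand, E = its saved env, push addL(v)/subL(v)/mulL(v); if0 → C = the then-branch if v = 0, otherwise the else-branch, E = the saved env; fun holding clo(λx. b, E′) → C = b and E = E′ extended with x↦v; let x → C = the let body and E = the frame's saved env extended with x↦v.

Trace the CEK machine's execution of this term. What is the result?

step 0: <C=(let x = ((λw. w) ((λp. p) -2)) in (let y = x in (let q = x in q))), E=∅, K=∅>
step 1: <C=((λw. w) ((λp. p) -2)), E=∅, K=[let x]>
step 2: <C=(λw. w), E=∅, K=[arg :: let x]>
step 3: <C=((λp. p) -2), E=∅, K=[fun :: let x]>
step 4: <C=(λp. p), E=∅, K=[arg :: fun :: let x]>
step 5: <C=-2, E=∅, K=[fun :: fun :: let x]>
step 6: <C=p, E={p↦-2}, K=[fun :: let x]>
step 7: <C=w, E={w↦-2}, K=[let x]>
step 8: <C=(let y = x in (let q = x in q)), E={x↦-2}, K=∅>
step 9: <C=x, E={x↦-2}, K=[let y]>
step 10: <C=(let q = x in q), E={y↦-2, x↦-2}, K=∅>
step 11: <C=x, E={y↦-2, x↦-2}, K=[let q]>
step 12: <C=q, E={q↦-2, y↦-2, x↦-2}, K=∅>
→ final value -2

Answer: -2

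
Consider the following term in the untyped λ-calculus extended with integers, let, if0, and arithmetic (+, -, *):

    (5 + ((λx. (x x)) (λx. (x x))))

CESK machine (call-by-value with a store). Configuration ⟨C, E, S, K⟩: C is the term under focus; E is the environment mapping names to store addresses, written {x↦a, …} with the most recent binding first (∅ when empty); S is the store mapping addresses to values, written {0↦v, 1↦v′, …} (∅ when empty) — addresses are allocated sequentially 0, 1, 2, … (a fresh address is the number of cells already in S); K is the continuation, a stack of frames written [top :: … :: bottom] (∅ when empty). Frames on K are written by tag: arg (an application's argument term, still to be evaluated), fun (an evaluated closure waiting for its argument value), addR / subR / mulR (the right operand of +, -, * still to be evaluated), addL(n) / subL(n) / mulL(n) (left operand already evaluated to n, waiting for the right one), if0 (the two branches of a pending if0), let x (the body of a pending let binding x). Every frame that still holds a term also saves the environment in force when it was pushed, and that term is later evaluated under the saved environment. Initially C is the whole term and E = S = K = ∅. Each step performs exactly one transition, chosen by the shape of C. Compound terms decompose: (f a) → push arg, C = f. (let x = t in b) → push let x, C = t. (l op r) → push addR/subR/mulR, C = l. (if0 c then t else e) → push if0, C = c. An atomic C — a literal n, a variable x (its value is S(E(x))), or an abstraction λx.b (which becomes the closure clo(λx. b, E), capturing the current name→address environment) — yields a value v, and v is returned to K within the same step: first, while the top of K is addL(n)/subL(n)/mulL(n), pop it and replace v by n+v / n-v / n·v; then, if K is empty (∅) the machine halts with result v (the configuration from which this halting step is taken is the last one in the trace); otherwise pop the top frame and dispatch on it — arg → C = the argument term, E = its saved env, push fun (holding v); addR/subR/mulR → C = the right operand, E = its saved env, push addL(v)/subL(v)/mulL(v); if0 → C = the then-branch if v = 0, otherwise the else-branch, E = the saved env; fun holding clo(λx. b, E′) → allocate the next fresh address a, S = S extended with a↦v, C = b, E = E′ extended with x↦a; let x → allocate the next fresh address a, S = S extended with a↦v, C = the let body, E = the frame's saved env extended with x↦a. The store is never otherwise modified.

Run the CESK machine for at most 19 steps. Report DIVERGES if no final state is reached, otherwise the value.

Answer: DIVERGES (no final state within 19 steps)

Machine steps:
0. ⟨C=(5 + ((λx. (x x)) (λx. (x x)))); E=∅; S=∅; K=∅⟩
1. ⟨C=5; E=∅; S=∅; K=[addR]⟩
2. ⟨C=((λx. (x x)) (λx. (x x))); E=∅; S=∅; K=[addL(5)]⟩
3. ⟨C=(λx. (x x)); E=∅; S=∅; K=[arg :: addL(5)]⟩
4. ⟨C=(λx. (x x)); E=∅; S=∅; K=[fun :: addL(5)]⟩
5. ⟨C=(x x); E={x↦0}; S={0↦clo(λx. (x x), ∅)}; K=[addL(5)]⟩
6. ⟨C=x; E={x↦0}; S={0↦clo(λx. (x x), ∅)}; K=[arg :: addL(5)]⟩
7. ⟨C=x; E={x↦0}; S={0↦clo(λx. (x x), ∅)}; K=[fun :: addL(5)]⟩
8. ⟨C=(x x); E={x↦1}; S={0↦clo(λx. (x x), ∅), 1↦clo(λx. (x x), ∅)}; K=[addL(5)]⟩
9. ⟨C=x; E={x↦1}; S={0↦clo(λx. (x x), ∅), 1↦clo(λx. (x x), ∅)}; K=[arg :: addL(5)]⟩
10. ⟨C=x; E={x↦1}; S={0↦clo(λx. (x x), ∅), 1↦clo(λx. (x x), ∅)}; K=[fun :: addL(5)]⟩
11. ⟨C=(x x); E={x↦2}; S={0↦clo(λx. (x x), ∅), 1↦clo(λx. (x x), ∅), 2↦clo(λx. (x x), ∅)}; K=[addL(5)]⟩
12. ⟨C=x; E={x↦2}; S={0↦clo(λx. (x x), ∅), 1↦clo(λx. (x x), ∅), 2↦clo(λx. (x x), ∅)}; K=[arg :: addL(5)]⟩
13. ⟨C=x; E={x↦2}; S={0↦clo(λx. (x x), ∅), 1↦clo(λx. (x x), ∅), 2↦clo(λx. (x x), ∅)}; K=[fun :: addL(5)]⟩
14. ⟨C=(x x); E={x↦3}; S={0↦clo(λx. (x x), ∅), 1↦clo(λx. (x x), ∅), 2↦clo(λx. (x x), ∅), 3↦clo(λx. (x x), ∅)}; K=[addL(5)]⟩
15. ⟨C=x; E={x↦3}; S={0↦clo(λx. (x x), ∅), 1↦clo(λx. (x x), ∅), 2↦clo(λx. (x x), ∅), 3↦clo(λx. (x x), ∅)}; K=[arg :: addL(5)]⟩
16. ⟨C=x; E={x↦3}; S={0↦clo(λx. (x x), ∅), 1↦clo(λx. (x x), ∅), 2↦clo(λx. (x x), ∅), 3↦clo(λx. (x x), ∅)}; K=[fun :: addL(5)]⟩
17. ⟨C=(x x); E={x↦4}; S={0↦clo(λx. (x x), ∅), 1↦clo(λx. (x x), ∅), 2↦clo(λx. (x x), ∅), 3↦clo(λx. (x x), ∅), 4↦clo(λx. (x x), ∅)}; K=[addL(5)]⟩
18. ⟨C=x; E={x↦4}; S={0↦clo(λx. (x x), ∅), 1↦clo(λx. (x x), ∅), 2↦clo(λx. (x x), ∅), 3↦clo(λx. (x x), ∅), 4↦clo(λx. (x x), ∅)}; K=[arg :: addL(5)]⟩
19. ⟨C=x; E={x↦4}; S={0↦clo(λx. (x x), ∅), 1↦clo(λx. (x x), ∅), 2↦clo(λx. (x x), ∅), 3↦clo(λx. (x x), ∅), 4↦clo(λx. (x x), ∅)}; K=[fun :: addL(5)]⟩
→ 19 transitions taken and the configuration is still not final: no result within 19 steps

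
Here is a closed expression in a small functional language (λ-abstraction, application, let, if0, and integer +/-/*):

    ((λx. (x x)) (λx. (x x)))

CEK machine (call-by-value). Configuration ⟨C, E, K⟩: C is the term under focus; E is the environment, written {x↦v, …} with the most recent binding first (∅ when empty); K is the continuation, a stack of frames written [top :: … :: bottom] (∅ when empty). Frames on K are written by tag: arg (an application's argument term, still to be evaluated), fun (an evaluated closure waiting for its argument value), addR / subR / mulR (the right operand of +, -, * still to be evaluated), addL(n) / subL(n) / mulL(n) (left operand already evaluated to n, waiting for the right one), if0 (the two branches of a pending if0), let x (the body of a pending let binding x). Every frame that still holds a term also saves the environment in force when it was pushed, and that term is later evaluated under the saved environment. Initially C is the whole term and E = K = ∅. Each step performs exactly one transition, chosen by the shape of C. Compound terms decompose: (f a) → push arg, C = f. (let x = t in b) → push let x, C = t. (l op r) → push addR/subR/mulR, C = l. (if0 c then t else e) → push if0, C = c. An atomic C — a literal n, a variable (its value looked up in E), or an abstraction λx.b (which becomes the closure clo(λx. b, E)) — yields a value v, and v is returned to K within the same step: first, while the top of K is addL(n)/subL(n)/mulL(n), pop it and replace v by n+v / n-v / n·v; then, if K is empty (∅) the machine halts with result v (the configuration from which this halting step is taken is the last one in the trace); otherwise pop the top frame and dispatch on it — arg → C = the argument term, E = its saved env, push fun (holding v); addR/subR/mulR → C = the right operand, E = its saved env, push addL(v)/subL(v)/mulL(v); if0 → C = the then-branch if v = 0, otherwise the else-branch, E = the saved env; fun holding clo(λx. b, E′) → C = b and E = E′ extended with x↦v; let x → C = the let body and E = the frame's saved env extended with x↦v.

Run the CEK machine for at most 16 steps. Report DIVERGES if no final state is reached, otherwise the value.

Answer: DIVERGES (no final state within 16 steps)

Machine steps:
0. ⟨C=((λx. (x x)) (λx. (x x))); E=∅; K=∅⟩
1. ⟨C=(λx. (x x)); E=∅; K=[arg]⟩
2. ⟨C=(λx. (x x)); E=∅; K=[fun]⟩
3. ⟨C=(x x); E={x↦clo(λx. (x x), ∅)}; K=∅⟩
4. ⟨C=x; E={x↦clo(λx. (x x), ∅)}; K=[arg]⟩
5. ⟨C=x; E={x↦clo(λx. (x x), ∅)}; K=[fun]⟩
… configuration repeats with period 3 (steps 3–5 recur indefinitely) …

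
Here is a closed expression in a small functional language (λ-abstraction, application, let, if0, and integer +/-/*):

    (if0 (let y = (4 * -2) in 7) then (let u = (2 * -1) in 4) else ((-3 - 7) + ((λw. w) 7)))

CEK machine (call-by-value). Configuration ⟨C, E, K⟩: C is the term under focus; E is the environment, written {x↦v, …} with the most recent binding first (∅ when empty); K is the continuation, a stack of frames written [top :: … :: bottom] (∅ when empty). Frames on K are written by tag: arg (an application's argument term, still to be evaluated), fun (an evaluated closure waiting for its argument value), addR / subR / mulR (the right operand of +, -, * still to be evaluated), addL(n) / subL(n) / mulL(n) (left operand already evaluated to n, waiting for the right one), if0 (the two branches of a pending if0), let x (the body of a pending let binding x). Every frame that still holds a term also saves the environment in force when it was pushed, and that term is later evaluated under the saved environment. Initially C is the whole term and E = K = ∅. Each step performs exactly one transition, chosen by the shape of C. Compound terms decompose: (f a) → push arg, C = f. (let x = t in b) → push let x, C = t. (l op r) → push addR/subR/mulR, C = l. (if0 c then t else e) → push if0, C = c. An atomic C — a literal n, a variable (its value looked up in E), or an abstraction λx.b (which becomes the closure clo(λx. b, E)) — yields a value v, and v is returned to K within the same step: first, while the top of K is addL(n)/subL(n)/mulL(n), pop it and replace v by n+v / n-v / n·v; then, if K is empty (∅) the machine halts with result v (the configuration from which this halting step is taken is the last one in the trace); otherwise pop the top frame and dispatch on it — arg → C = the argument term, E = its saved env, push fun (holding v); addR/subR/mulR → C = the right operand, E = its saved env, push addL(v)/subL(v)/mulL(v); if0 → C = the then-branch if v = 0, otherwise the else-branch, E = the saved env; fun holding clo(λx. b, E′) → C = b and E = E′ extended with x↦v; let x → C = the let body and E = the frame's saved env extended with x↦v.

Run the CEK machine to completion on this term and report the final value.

Answer: -3

Derivation:
t=0: <C=(if0 (let y = (4 * -2) in 7) then (let u = (2 * -1) in 4) else ((-3 - 7) + ((λw. w) 7))), E=∅, K=∅>
t=1: <C=(let y = (4 * -2) in 7), E=∅, K=[if0]>
t=2: <C=(4 * -2), E=∅, K=[let y :: if0]>
t=3: <C=4, E=∅, K=[mulR :: let y :: if0]>
t=4: <C=-2, E=∅, K=[mulL(4) :: let y :: if0]>
t=5: <C=7, E={y↦-8}, K=[if0]>
t=6: <C=((-3 - 7) + ((λw. w) 7)), E=∅, K=∅>
t=7: <C=(-3 - 7), E=∅, K=[addR]>
t=8: <C=-3, E=∅, K=[subR :: addR]>
t=9: <C=7, E=∅, K=[subL(-3) :: addR]>
t=10: <C=((λw. w) 7), E=∅, K=[addL(-10)]>
t=11: <C=(λw. w), E=∅, K=[arg :: addL(-10)]>
t=12: <C=7, E=∅, K=[fun :: addL(-10)]>
t=13: <C=w, E={w↦7}, K=[addL(-10)]>
→ final value -3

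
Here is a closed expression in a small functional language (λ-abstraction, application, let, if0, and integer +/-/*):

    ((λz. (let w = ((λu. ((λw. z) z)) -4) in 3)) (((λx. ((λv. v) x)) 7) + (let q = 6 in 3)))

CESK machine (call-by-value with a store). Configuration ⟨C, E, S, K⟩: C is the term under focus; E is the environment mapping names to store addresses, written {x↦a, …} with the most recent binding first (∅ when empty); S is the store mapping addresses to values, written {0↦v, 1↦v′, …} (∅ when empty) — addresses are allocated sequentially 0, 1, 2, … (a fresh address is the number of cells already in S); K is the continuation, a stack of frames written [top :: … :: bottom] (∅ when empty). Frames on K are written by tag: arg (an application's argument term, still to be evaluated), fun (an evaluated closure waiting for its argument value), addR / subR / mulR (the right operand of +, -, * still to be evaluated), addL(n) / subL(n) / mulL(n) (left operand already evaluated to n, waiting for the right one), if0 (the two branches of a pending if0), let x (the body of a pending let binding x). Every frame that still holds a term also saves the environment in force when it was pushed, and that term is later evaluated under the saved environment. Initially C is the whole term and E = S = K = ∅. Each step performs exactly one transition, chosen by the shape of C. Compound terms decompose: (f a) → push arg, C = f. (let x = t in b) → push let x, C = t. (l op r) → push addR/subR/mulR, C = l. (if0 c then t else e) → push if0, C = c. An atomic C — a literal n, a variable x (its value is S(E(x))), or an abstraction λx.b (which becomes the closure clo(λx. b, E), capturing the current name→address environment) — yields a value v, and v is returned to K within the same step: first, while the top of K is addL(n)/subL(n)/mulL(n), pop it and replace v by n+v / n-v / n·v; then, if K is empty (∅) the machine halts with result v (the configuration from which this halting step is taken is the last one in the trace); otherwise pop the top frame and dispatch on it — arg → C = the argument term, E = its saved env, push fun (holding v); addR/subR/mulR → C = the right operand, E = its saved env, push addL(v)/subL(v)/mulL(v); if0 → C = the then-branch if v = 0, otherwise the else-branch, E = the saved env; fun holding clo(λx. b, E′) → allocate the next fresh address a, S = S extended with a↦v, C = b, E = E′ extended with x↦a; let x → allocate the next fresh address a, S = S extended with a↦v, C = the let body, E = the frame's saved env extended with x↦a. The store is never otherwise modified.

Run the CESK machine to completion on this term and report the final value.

step 0: <C=((λz. (let w = ((λu. ((λw. z) z)) -4) in 3)) (((λx. ((λv. v) x)) 7) + (let q = 6 in 3))), E=∅, S=∅, K=∅>
step 1: <C=(λz. (let w = ((λu. ((λw. z) z)) -4) in 3)), E=∅, S=∅, K=[arg]>
step 2: <C=(((λx. ((λv. v) x)) 7) + (let q = 6 in 3)), E=∅, S=∅, K=[fun]>
step 3: <C=((λx. ((λv. v) x)) 7), E=∅, S=∅, K=[addR :: fun]>
step 4: <C=(λx. ((λv. v) x)), E=∅, S=∅, K=[arg :: addR :: fun]>
step 5: <C=7, E=∅, S=∅, K=[fun :: addR :: fun]>
step 6: <C=((λv. v) x), E={x↦0}, S={0↦7}, K=[addR :: fun]>
step 7: <C=(λv. v), E={x↦0}, S={0↦7}, K=[arg :: addR :: fun]>
step 8: <C=x, E={x↦0}, S={0↦7}, K=[fun :: addR :: fun]>
step 9: <C=v, E={v↦1, x↦0}, S={0↦7, 1↦7}, K=[addR :: fun]>
step 10: <C=(let q = 6 in 3), E=∅, S={0↦7, 1↦7}, K=[addL(7) :: fun]>
step 11: <C=6, E=∅, S={0↦7, 1↦7}, K=[let q :: addL(7) :: fun]>
step 12: <C=3, E={q↦2}, S={0↦7, 1↦7, 2↦6}, K=[addL(7) :: fun]>
step 13: <C=(let w = ((λu. ((λw. z) z)) -4) in 3), E={z↦3}, S={0↦7, 1↦7, 2↦6, 3↦10}, K=∅>
step 14: <C=((λu. ((λw. z) z)) -4), E={z↦3}, S={0↦7, 1↦7, 2↦6, 3↦10}, K=[let w]>
step 15: <C=(λu. ((λw. z) z)), E={z↦3}, S={0↦7, 1↦7, 2↦6, 3↦10}, K=[arg :: let w]>
step 16: <C=-4, E={z↦3}, S={0↦7, 1↦7, 2↦6, 3↦10}, K=[fun :: let w]>
step 17: <C=((λw. z) z), E={u↦4, z↦3}, S={0↦7, 1↦7, 2↦6, 3↦10, 4↦-4}, K=[let w]>
step 18: <C=(λw. z), E={u↦4, z↦3}, S={0↦7, 1↦7, 2↦6, 3↦10, 4↦-4}, K=[arg :: let w]>
step 19: <C=z, E={u↦4, z↦3}, S={0↦7, 1↦7, 2↦6, 3↦10, 4↦-4}, K=[fun :: let w]>
step 20: <C=z, E={w↦5, u↦4, z↦3}, S={0↦7, 1↦7, 2↦6, 3↦10, 4↦-4, 5↦10}, K=[let w]>
step 21: <C=3, E={w↦6, z↦3}, S={0↦7, 1↦7, 2↦6, 3↦10, 4↦-4, 5↦10, 6↦10}, K=∅>
→ final value 3

Answer: 3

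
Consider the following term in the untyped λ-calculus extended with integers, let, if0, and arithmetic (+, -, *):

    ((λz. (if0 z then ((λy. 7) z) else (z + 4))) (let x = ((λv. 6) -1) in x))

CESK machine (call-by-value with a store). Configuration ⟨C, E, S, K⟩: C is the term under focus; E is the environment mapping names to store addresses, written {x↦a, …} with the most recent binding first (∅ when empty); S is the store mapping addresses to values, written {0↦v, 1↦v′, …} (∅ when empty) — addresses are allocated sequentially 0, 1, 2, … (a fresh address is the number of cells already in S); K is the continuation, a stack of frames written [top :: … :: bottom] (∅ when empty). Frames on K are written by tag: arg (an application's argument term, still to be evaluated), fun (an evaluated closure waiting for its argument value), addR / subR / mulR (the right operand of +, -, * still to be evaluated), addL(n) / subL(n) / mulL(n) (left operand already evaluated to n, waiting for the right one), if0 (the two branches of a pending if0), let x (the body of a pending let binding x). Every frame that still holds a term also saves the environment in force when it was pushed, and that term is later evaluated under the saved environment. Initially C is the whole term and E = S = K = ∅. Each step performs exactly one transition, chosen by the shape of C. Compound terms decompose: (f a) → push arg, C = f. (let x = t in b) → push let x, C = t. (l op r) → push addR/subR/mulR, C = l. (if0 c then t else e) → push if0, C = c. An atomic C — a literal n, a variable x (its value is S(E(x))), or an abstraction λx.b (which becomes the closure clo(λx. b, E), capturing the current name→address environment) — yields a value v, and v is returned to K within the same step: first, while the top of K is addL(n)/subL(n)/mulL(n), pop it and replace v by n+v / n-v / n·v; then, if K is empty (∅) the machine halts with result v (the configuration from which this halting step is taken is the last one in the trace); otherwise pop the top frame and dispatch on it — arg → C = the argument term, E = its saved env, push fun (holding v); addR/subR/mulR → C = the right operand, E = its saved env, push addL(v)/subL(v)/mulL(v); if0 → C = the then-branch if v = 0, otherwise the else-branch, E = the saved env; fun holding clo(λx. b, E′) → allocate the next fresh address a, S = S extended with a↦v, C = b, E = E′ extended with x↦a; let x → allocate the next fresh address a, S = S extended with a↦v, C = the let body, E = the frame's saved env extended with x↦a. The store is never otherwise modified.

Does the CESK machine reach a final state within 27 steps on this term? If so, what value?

step 0: ⟨C=((λz. (if0 z then ((λy. 7) z) else (z + 4))) (let x = ((λv. 6) -1) in x)); E=∅; S=∅; K=∅⟩
step 1: ⟨C=(λz. (if0 z then ((λy. 7) z) else (z + 4))); E=∅; S=∅; K=[arg]⟩
step 2: ⟨C=(let x = ((λv. 6) -1) in x); E=∅; S=∅; K=[fun]⟩
step 3: ⟨C=((λv. 6) -1); E=∅; S=∅; K=[let x :: fun]⟩
step 4: ⟨C=(λv. 6); E=∅; S=∅; K=[arg :: let x :: fun]⟩
step 5: ⟨C=-1; E=∅; S=∅; K=[fun :: let x :: fun]⟩
step 6: ⟨C=6; E={v↦0}; S={0↦-1}; K=[let x :: fun]⟩
step 7: ⟨C=x; E={x↦1}; S={0↦-1, 1↦6}; K=[fun]⟩
step 8: ⟨C=(if0 z then ((λy. 7) z) else (z + 4)); E={z↦2}; S={0↦-1, 1↦6, 2↦6}; K=∅⟩
step 9: ⟨C=z; E={z↦2}; S={0↦-1, 1↦6, 2↦6}; K=[if0]⟩
step 10: ⟨C=(z + 4); E={z↦2}; S={0↦-1, 1↦6, 2↦6}; K=∅⟩
step 11: ⟨C=z; E={z↦2}; S={0↦-1, 1↦6, 2↦6}; K=[addR]⟩
step 12: ⟨C=4; E={z↦2}; S={0↦-1, 1↦6, 2↦6}; K=[addL(6)]⟩
→ final value 10

Answer: 10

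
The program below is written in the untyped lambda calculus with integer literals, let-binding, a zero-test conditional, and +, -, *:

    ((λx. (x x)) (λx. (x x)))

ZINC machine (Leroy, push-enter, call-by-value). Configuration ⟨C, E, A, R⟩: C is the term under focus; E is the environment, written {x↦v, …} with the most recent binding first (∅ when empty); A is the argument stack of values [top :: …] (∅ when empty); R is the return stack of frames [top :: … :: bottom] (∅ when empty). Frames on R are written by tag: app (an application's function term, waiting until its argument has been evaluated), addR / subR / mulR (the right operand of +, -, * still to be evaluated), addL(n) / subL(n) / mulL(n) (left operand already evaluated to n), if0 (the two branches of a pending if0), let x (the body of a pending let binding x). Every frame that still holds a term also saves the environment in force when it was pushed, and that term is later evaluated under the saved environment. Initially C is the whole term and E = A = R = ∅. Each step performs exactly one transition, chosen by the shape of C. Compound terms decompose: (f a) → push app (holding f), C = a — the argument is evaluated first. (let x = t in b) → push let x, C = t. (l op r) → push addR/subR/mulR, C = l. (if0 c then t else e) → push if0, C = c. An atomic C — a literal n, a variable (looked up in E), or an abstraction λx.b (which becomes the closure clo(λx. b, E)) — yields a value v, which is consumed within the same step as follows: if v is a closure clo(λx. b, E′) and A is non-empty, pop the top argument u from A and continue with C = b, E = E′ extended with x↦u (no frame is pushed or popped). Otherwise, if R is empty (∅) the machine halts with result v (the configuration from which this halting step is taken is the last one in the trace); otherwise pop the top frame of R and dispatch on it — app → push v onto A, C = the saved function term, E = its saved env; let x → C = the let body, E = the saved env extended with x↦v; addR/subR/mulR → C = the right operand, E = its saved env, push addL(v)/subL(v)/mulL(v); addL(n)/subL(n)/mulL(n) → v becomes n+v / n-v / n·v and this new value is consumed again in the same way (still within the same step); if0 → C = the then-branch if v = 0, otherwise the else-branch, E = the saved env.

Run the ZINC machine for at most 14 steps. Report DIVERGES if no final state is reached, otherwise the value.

Answer: DIVERGES (no final state within 14 steps)

Execution trace:
[0] [C=((λx. (x x)) (λx. (x x))) | E=∅ | A=∅ | R=∅]
[1] [C=(λx. (x x)) | E=∅ | A=∅ | R=[app]]
[2] [C=(λx. (x x)) | E=∅ | A=[clo(λx. (x x), ∅)] | R=∅]
[3] [C=(x x) | E={x↦clo(λx. (x x), ∅)} | A=∅ | R=∅]
[4] [C=x | E={x↦clo(λx. (x x), ∅)} | A=∅ | R=[app]]
[5] [C=x | E={x↦clo(λx. (x x), ∅)} | A=[clo(λx. (x x), ∅)] | R=∅]
… configuration repeats with period 3 (steps 3–5 recur indefinitely) …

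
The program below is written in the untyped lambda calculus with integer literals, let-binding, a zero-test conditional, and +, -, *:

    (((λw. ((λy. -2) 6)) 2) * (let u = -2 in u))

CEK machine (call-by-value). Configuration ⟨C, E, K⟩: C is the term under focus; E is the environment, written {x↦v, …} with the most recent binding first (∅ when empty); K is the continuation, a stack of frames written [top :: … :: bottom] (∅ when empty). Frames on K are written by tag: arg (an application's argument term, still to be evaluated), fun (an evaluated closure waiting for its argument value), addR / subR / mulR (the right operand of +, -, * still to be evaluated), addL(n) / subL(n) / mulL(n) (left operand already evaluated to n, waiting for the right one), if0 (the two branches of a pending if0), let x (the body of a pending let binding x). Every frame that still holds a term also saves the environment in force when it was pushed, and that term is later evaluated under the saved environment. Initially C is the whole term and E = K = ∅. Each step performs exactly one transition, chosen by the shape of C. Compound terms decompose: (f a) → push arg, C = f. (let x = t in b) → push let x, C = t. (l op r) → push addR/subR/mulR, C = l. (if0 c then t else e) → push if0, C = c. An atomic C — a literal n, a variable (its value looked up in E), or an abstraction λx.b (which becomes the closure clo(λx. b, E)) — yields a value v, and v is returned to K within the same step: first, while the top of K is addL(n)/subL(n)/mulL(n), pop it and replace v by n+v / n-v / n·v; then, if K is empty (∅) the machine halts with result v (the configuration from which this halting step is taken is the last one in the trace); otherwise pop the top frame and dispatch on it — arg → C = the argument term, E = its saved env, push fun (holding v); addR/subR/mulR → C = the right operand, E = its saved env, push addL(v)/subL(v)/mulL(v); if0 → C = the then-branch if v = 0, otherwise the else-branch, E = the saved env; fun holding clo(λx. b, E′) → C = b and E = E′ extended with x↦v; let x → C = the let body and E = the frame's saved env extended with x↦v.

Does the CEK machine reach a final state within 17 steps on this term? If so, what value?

Answer: 4

Derivation:
0. ⟨C=(((λw. ((λy. -2) 6)) 2) * (let u = -2 in u)); E=∅; K=∅⟩
1. ⟨C=((λw. ((λy. -2) 6)) 2); E=∅; K=[mulR]⟩
2. ⟨C=(λw. ((λy. -2) 6)); E=∅; K=[arg :: mulR]⟩
3. ⟨C=2; E=∅; K=[fun :: mulR]⟩
4. ⟨C=((λy. -2) 6); E={w↦2}; K=[mulR]⟩
5. ⟨C=(λy. -2); E={w↦2}; K=[arg :: mulR]⟩
6. ⟨C=6; E={w↦2}; K=[fun :: mulR]⟩
7. ⟨C=-2; E={y↦6, w↦2}; K=[mulR]⟩
8. ⟨C=(let u = -2 in u); E=∅; K=[mulL(-2)]⟩
9. ⟨C=-2; E=∅; K=[let u :: mulL(-2)]⟩
10. ⟨C=u; E={u↦-2}; K=[mulL(-2)]⟩
→ final value 4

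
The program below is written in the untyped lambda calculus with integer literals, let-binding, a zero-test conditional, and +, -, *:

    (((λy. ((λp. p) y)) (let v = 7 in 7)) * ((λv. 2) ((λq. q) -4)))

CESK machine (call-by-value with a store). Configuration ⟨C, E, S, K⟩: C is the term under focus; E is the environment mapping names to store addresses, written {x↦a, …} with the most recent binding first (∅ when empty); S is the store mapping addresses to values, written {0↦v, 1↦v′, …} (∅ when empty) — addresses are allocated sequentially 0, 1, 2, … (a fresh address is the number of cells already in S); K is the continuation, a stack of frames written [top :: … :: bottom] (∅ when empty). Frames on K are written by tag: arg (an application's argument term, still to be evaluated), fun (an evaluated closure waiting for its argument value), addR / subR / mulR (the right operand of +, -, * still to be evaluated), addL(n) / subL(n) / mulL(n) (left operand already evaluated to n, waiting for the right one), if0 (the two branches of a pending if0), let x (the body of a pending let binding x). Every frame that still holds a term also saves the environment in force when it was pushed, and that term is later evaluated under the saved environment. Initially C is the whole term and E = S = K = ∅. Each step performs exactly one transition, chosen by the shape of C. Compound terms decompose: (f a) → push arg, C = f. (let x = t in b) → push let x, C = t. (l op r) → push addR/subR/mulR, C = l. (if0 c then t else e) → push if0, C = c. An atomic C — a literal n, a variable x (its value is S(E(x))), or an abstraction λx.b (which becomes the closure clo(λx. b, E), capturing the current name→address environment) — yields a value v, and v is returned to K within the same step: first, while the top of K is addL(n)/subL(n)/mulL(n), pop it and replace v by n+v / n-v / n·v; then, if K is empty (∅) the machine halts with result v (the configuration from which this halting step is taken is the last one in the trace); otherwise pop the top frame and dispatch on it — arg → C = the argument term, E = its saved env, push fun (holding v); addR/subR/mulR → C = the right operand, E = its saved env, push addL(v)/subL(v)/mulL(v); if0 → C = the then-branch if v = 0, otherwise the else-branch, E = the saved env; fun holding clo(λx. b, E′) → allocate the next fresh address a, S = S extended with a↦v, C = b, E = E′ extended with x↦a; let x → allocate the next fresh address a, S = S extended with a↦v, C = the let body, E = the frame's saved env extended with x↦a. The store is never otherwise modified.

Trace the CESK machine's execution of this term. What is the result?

step 0: ⟨C=(((λy. ((λp. p) y)) (let v = 7 in 7)) * ((λv. 2) ((λq. q) -4))); E=∅; S=∅; K=∅⟩
step 1: ⟨C=((λy. ((λp. p) y)) (let v = 7 in 7)); E=∅; S=∅; K=[mulR]⟩
step 2: ⟨C=(λy. ((λp. p) y)); E=∅; S=∅; K=[arg :: mulR]⟩
step 3: ⟨C=(let v = 7 in 7); E=∅; S=∅; K=[fun :: mulR]⟩
step 4: ⟨C=7; E=∅; S=∅; K=[let v :: fun :: mulR]⟩
step 5: ⟨C=7; E={v↦0}; S={0↦7}; K=[fun :: mulR]⟩
step 6: ⟨C=((λp. p) y); E={y↦1}; S={0↦7, 1↦7}; K=[mulR]⟩
step 7: ⟨C=(λp. p); E={y↦1}; S={0↦7, 1↦7}; K=[arg :: mulR]⟩
step 8: ⟨C=y; E={y↦1}; S={0↦7, 1↦7}; K=[fun :: mulR]⟩
step 9: ⟨C=p; E={p↦2, y↦1}; S={0↦7, 1↦7, 2↦7}; K=[mulR]⟩
step 10: ⟨C=((λv. 2) ((λq. q) -4)); E=∅; S={0↦7, 1↦7, 2↦7}; K=[mulL(7)]⟩
step 11: ⟨C=(λv. 2); E=∅; S={0↦7, 1↦7, 2↦7}; K=[arg :: mulL(7)]⟩
step 12: ⟨C=((λq. q) -4); E=∅; S={0↦7, 1↦7, 2↦7}; K=[fun :: mulL(7)]⟩
step 13: ⟨C=(λq. q); E=∅; S={0↦7, 1↦7, 2↦7}; K=[arg :: fun :: mulL(7)]⟩
step 14: ⟨C=-4; E=∅; S={0↦7, 1↦7, 2↦7}; K=[fun :: fun :: mulL(7)]⟩
step 15: ⟨C=q; E={q↦3}; S={0↦7, 1↦7, 2↦7, 3↦-4}; K=[fun :: mulL(7)]⟩
step 16: ⟨C=2; E={v↦4}; S={0↦7, 1↦7, 2↦7, 3↦-4, 4↦-4}; K=[mulL(7)]⟩
→ final value 14

Answer: 14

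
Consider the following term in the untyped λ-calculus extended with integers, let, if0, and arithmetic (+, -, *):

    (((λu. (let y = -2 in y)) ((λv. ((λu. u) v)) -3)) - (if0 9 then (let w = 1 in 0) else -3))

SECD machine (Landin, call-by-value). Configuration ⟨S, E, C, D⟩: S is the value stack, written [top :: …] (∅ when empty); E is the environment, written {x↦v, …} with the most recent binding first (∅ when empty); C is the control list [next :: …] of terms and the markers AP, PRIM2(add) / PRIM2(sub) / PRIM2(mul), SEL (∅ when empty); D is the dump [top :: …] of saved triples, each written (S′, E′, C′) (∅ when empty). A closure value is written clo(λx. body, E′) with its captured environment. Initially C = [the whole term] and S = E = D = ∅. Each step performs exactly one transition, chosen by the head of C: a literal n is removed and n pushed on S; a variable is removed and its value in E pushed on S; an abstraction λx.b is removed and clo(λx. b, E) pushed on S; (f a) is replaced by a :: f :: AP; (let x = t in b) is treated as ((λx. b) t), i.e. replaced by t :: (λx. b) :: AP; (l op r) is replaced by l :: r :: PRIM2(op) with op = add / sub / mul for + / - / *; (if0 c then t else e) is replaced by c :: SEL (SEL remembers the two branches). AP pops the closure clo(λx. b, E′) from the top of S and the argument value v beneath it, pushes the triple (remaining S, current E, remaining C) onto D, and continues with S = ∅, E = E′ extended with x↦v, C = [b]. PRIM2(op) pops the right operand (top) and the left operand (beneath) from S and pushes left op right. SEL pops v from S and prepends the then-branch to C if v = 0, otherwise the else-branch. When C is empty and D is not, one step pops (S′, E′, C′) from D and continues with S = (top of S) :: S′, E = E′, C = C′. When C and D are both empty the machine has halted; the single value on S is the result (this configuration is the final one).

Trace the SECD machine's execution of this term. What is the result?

t=0: [S=∅ | E=∅ | C=[(((λu. (let y = -2 in y)) ((λv. ((λu. u) v)) -3)) - (if0 9 then (let w = 1 in 0) else -3))] | D=∅]
t=1: [S=∅ | E=∅ | C=[((λu. (let y = -2 in y)) ((λv. ((λu. u) v)) -3)) :: (if0 9 then (let w = 1 in 0) else -3) :: PRIM2(sub)] | D=∅]
t=2: [S=∅ | E=∅ | C=[((λv. ((λu. u) v)) -3) :: (λu. (let y = -2 in y)) :: AP :: (if0 9 then (let w = 1 in 0) else -3) :: PRIM2(sub)] | D=∅]
t=3: [S=∅ | E=∅ | C=[-3 :: (λv. ((λu. u) v)) :: AP :: (λu. (let y = -2 in y)) :: AP :: (if0 9 then (let w = 1 in 0) else -3) :: PRIM2(sub)] | D=∅]
t=4: [S=[-3] | E=∅ | C=[(λv. ((λu. u) v)) :: AP :: (λu. (let y = -2 in y)) :: AP :: (if0 9 then (let w = 1 in 0) else -3) :: PRIM2(sub)] | D=∅]
t=5: [S=[clo(λv. ((λu. u) v), ∅) :: -3] | E=∅ | C=[AP :: (λu. (let y = -2 in y)) :: AP :: (if0 9 then (let w = 1 in 0) else -3) :: PRIM2(sub)] | D=∅]
t=6: [S=∅ | E={v↦-3} | C=[((λu. u) v)] | D=[(∅, ∅, [(λu. (let y = -2 in y)) :: AP :: (if0 9 then (let w = 1 in 0) else -3) :: PRIM2(sub)])]]
t=7: [S=∅ | E={v↦-3} | C=[v :: (λu. u) :: AP] | D=[(∅, ∅, [(λu. (let y = -2 in y)) :: AP :: (if0 9 then (let w = 1 in 0) else -3) :: PRIM2(sub)])]]
t=8: [S=[-3] | E={v↦-3} | C=[(λu. u) :: AP] | D=[(∅, ∅, [(λu. (let y = -2 in y)) :: AP :: (if0 9 then (let w = 1 in 0) else -3) :: PRIM2(sub)])]]
t=9: [S=[clo(λu. u, {v↦-3}) :: -3] | E={v↦-3} | C=[AP] | D=[(∅, ∅, [(λu. (let y = -2 in y)) :: AP :: (if0 9 then (let w = 1 in 0) else -3) :: PRIM2(sub)])]]
t=10: [S=∅ | E={u↦-3, v↦-3} | C=[u] | D=[(∅, {v↦-3}, ∅) :: (∅, ∅, [(λu. (let y = -2 in y)) :: AP :: (if0 9 then (let w = 1 in 0) else -3) :: PRIM2(sub)])]]
t=11: [S=[-3] | E={u↦-3, v↦-3} | C=∅ | D=[(∅, {v↦-3}, ∅) :: (∅, ∅, [(λu. (let y = -2 in y)) :: AP :: (if0 9 then (let w = 1 in 0) else -3) :: PRIM2(sub)])]]
t=12: [S=[-3] | E={v↦-3} | C=∅ | D=[(∅, ∅, [(λu. (let y = -2 in y)) :: AP :: (if0 9 then (let w = 1 in 0) else -3) :: PRIM2(sub)])]]
t=13: [S=[-3] | E=∅ | C=[(λu. (let y = -2 in y)) :: AP :: (if0 9 then (let w = 1 in 0) else -3) :: PRIM2(sub)] | D=∅]
t=14: [S=[clo(λu. (let y = -2 in y), ∅) :: -3] | E=∅ | C=[AP :: (if0 9 then (let w = 1 in 0) else -3) :: PRIM2(sub)] | D=∅]
t=15: [S=∅ | E={u↦-3} | C=[(let y = -2 in y)] | D=[(∅, ∅, [(if0 9 then (let w = 1 in 0) else -3) :: PRIM2(sub)])]]
t=16: [S=∅ | E={u↦-3} | C=[-2 :: (λy. y) :: AP] | D=[(∅, ∅, [(if0 9 then (let w = 1 in 0) else -3) :: PRIM2(sub)])]]
t=17: [S=[-2] | E={u↦-3} | C=[(λy. y) :: AP] | D=[(∅, ∅, [(if0 9 then (let w = 1 in 0) else -3) :: PRIM2(sub)])]]
t=18: [S=[clo(λy. y, {u↦-3}) :: -2] | E={u↦-3} | C=[AP] | D=[(∅, ∅, [(if0 9 then (let w = 1 in 0) else -3) :: PRIM2(sub)])]]
t=19: [S=∅ | E={y↦-2, u↦-3} | C=[y] | D=[(∅, {u↦-3}, ∅) :: (∅, ∅, [(if0 9 then (let w = 1 in 0) else -3) :: PRIM2(sub)])]]
t=20: [S=[-2] | E={y↦-2, u↦-3} | C=∅ | D=[(∅, {u↦-3}, ∅) :: (∅, ∅, [(if0 9 then (let w = 1 in 0) else -3) :: PRIM2(sub)])]]
t=21: [S=[-2] | E={u↦-3} | C=∅ | D=[(∅, ∅, [(if0 9 then (let w = 1 in 0) else -3) :: PRIM2(sub)])]]
t=22: [S=[-2] | E=∅ | C=[(if0 9 then (let w = 1 in 0) else -3) :: PRIM2(sub)] | D=∅]
t=23: [S=[-2] | E=∅ | C=[9 :: SEL :: PRIM2(sub)] | D=∅]
t=24: [S=[9 :: -2] | E=∅ | C=[SEL :: PRIM2(sub)] | D=∅]
t=25: [S=[-2] | E=∅ | C=[-3 :: PRIM2(sub)] | D=∅]
t=26: [S=[-3 :: -2] | E=∅ | C=[PRIM2(sub)] | D=∅]
t=27: [S=[1] | E=∅ | C=∅ | D=∅]
→ final value 1

Answer: 1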